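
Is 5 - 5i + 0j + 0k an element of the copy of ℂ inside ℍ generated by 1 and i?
Yes. The quaternion 5 - 5i has j- and k-coefficients y = z = 0, so it lies in the complex subalgebra spanned by 1 and i.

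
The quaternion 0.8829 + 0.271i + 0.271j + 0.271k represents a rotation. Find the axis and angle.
axis = (√3/3, √3/3, √3/3), θ = 56°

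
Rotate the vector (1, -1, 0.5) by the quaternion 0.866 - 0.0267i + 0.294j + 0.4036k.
(1.46, 0.152, -0.309)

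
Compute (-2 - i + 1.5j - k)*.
-2 + i - 1.5j + k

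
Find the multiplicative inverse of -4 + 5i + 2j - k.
-0.087 - 0.1087i - 0.0435j + 0.0217k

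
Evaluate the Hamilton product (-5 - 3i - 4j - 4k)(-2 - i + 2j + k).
19 + 15i + 5j - 7k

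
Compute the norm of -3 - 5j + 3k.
√43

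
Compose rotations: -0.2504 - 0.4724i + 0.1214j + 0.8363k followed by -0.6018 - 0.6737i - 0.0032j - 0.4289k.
0.1915 + 0.5024i + 0.6938j - 0.4792k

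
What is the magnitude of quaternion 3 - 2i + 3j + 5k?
√47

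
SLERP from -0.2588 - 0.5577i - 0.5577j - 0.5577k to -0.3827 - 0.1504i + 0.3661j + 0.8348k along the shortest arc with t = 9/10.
0.3265 + 0.073i - 0.4101j - 0.8485k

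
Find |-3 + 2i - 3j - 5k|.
√47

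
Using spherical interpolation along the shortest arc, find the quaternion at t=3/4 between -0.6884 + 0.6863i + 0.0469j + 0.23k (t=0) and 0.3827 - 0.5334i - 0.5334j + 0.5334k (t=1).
-0.5136 + 0.6353i + 0.4466j - 0.3649k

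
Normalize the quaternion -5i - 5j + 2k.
-0.6804i - 0.6804j + 0.2722k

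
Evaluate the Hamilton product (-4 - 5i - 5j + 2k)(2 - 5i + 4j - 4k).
-5 + 22i - 56j - 25k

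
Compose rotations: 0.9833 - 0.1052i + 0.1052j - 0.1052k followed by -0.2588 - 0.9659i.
-0.3561 - 0.9225i - 0.1288j - 0.0744k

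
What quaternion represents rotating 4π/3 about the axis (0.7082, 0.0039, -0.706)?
-0.5 + 0.6133i + 0.0034j - 0.6114k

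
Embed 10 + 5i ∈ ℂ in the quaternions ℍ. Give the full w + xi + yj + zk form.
10 + 5i + 0j + 0k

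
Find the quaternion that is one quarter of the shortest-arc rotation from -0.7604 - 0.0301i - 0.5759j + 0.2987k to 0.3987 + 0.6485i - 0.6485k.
-0.7372 - 0.217i - 0.4687j + 0.4356k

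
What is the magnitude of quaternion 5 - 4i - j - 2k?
√46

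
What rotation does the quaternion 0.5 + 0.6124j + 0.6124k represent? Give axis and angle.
axis = (0, √2/2, √2/2), θ = 2π/3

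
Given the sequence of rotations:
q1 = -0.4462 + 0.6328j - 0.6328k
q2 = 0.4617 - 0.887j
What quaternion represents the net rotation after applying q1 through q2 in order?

q2 · q1 = 0.3553 + 0.5613i + 0.6879j - 0.2922k
0.3553 + 0.5613i + 0.6879j - 0.2922k


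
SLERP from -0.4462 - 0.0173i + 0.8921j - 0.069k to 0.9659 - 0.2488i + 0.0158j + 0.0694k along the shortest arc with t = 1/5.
-0.6286 + 0.0468i + 0.7724j - 0.0773k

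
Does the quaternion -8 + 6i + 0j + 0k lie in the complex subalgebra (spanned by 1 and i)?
Yes. The quaternion -8 + 6i has j- and k-coefficients y = z = 0, so it lies in the complex subalgebra spanned by 1 and i.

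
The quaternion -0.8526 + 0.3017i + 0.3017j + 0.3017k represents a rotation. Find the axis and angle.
axis = (√3/3, √3/3, √3/3), θ = 297°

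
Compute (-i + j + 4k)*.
i - j - 4k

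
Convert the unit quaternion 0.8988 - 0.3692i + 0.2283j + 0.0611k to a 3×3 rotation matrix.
[[0.8883, -0.2784, 0.3653], [-0.0587, 0.7199, 0.6916], [-0.4555, -0.6358, 0.6231]]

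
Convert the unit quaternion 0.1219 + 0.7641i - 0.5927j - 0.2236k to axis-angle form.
axis = (0.7698, -0.5972, -0.2253), θ = 166°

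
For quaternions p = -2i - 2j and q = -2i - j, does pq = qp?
No: pq = -6 - 2k ≠ -6 + 2k = qp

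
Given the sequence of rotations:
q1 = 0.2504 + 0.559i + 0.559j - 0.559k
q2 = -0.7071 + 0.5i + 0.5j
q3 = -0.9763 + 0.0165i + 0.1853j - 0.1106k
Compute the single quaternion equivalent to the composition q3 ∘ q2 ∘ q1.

q2 · q1 = -0.7361 - 0.5496i + 0.0094j + 0.3953k
q3 · q2 · q1 = 0.7697 + 0.5987i - 0.0913j - 0.2025k
0.7697 + 0.5987i - 0.0913j - 0.2025k


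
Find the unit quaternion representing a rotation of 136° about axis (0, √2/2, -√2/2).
0.3746 + 0.6556j - 0.6556k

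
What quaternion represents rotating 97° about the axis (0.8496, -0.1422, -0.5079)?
0.6626 + 0.6363i - 0.1065j - 0.3804k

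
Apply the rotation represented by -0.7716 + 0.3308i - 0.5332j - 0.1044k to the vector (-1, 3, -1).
(-2.705, 1.848, -0.518)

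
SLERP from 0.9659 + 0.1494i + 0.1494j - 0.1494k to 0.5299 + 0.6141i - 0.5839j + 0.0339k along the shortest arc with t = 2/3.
0.772 + 0.5133i - 0.3734j - 0.0337k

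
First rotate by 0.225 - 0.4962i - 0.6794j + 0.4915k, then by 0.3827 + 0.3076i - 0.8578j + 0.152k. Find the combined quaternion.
-0.4188 - 0.439i - 0.6796j - 0.4123k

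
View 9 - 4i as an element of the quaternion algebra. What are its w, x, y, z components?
9 - 4i + 0j + 0k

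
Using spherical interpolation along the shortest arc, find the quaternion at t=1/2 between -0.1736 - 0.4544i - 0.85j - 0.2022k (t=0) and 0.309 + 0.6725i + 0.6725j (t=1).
-0.2456 - 0.5735i - 0.7748j - 0.1029k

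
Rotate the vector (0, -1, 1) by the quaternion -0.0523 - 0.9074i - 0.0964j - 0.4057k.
(0.614, 0.959, -0.838)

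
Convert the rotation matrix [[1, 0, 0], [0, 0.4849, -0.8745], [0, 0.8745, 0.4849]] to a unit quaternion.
0.8617 + 0.5075i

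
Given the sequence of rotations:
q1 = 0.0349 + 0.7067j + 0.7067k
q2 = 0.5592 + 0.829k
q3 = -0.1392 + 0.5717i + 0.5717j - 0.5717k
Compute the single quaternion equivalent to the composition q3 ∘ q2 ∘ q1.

q2 · q1 = -0.5663 - 0.5859i + 0.3952j + 0.4241k
q3 · q2 · q1 = 0.4303 + 0.2262i - 0.2863j + 0.8256k
0.4303 + 0.2262i - 0.2863j + 0.8256k


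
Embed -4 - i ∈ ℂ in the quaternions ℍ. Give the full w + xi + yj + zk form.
-4 - i + 0j + 0k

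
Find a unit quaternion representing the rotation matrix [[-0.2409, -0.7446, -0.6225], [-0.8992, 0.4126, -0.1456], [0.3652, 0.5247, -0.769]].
-0.3173 - 0.5281i + 0.7782j + 0.1218k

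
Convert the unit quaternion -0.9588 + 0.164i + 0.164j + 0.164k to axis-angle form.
axis = (√3/3, √3/3, √3/3), θ = 327°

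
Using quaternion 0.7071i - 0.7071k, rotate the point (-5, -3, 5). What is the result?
(-5, 3, 5)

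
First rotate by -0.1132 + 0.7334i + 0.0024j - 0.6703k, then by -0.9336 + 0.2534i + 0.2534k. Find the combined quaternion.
0.0897 - 0.714i + 0.3535j + 0.5977k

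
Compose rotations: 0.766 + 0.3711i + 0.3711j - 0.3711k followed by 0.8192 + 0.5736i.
0.4146 + 0.7434i + 0.5169j - 0.0911k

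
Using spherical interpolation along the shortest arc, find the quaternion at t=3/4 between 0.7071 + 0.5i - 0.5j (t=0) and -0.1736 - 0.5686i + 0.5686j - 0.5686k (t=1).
0.333 + 0.5867i - 0.5867j + 0.448k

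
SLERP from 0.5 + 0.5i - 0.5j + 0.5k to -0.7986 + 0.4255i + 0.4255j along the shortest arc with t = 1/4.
0.6659 + 0.2841i - 0.5496j + 0.4168k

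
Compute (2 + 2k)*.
2 - 2k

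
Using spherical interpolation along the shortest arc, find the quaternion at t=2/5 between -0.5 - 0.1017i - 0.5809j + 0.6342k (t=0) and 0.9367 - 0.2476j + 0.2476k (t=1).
-0.8837 - 0.0769i - 0.3057j + 0.346k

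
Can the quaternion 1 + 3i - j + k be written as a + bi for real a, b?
No. The quaternion 1 + 3i - j + k has j-coefficient y = -1 and k-coefficient z = 1, not both zero, so it does not lie in the complex subalgebra spanned by 1 and i.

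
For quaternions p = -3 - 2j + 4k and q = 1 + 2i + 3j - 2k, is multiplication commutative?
No: pq = 11 - 14i - 3j + 14k ≠ 11 + 2i - 19j + 6k = qp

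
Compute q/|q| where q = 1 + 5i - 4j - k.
0.1525 + 0.7625i - 0.61j - 0.1525k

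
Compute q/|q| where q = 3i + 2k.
0.8321i + 0.5547k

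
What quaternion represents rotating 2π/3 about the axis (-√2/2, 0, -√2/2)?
0.5 - 0.6124i - 0.6124k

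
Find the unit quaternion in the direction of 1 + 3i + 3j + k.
0.2236 + 0.6708i + 0.6708j + 0.2236k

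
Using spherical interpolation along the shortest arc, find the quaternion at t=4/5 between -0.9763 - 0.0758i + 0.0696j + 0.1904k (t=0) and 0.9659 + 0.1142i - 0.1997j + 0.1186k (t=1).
-0.977 - 0.1074i + 0.1751j - 0.0568k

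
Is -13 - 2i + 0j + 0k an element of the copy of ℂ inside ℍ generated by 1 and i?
Yes. The quaternion -13 - 2i has j- and k-coefficients y = z = 0, so it lies in the complex subalgebra spanned by 1 and i.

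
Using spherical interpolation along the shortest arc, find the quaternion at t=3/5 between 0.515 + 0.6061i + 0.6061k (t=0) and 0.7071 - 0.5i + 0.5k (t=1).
0.7549 - 0.0535i + 0.6536k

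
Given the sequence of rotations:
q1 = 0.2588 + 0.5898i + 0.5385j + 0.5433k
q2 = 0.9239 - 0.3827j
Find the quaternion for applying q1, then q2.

q2 · q1 = 0.4452 + 0.337i + 0.3985j + 0.7277k
0.4452 + 0.337i + 0.3985j + 0.7277k


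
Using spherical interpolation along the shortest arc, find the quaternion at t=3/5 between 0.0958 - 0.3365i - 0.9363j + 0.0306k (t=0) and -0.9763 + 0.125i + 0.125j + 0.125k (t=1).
0.767 - 0.2668i - 0.5786j - 0.0759k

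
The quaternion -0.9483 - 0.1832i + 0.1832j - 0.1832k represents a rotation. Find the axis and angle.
axis = (-√3/3, √3/3, -√3/3), θ = 323°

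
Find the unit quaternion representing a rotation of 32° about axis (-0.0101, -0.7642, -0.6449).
0.9613 - 0.0028i - 0.2106j - 0.1778k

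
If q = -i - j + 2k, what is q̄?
i + j - 2k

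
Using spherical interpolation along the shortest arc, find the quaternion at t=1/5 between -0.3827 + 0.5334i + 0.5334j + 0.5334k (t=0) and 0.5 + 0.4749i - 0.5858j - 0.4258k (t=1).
-0.4508 + 0.3443i + 0.6014j + 0.5626k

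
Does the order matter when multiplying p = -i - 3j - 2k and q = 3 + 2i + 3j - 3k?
Yes: pq = 5 + 12i - 16j - 3k ≠ 5 - 18i - 2j - 9k = qp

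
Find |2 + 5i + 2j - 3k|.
√42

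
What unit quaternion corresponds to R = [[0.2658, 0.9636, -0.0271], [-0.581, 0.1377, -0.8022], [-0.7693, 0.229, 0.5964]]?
0.7071 + 0.3646i + 0.2624j - 0.5461k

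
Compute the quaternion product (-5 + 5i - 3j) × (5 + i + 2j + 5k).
-24 + 5i - 50j - 12k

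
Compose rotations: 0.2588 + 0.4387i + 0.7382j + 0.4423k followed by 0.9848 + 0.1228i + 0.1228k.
0.1467 + 0.3732i + 0.7265j + 0.558k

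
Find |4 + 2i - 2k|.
√24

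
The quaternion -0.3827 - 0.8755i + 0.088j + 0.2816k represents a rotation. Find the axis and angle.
axis = (-0.9476, 0.0953, 0.3048), θ = 5π/4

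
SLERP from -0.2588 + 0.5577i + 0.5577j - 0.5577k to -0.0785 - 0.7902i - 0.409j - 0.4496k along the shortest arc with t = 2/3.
-0.0467 + 0.8319i + 0.5413j + 0.1132k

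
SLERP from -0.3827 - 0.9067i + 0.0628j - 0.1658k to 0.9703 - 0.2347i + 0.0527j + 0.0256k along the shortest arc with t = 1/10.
-0.5084 - 0.8437i + 0.0532j - 0.164k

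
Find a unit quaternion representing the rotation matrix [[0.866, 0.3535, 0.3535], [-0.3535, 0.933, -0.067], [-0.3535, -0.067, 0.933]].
0.9659 + 0.183j - 0.183k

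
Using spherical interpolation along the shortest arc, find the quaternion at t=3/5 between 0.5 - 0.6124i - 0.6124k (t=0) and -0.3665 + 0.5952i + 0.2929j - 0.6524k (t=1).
0.5515 - 0.787i - 0.2231j + 0.1635k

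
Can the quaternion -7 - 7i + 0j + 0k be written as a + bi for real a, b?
Yes. The quaternion -7 - 7i has j- and k-coefficients y = z = 0, so it lies in the complex subalgebra spanned by 1 and i.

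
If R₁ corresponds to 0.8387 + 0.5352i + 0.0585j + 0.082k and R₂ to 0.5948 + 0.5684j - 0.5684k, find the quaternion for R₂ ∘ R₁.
0.5122 + 0.3982i + 0.2073j - 0.7322k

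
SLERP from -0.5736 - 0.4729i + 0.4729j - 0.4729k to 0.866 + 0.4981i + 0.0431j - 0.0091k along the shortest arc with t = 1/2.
-0.779 - 0.5254i + 0.2326j - 0.251k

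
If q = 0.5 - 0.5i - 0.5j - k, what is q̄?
0.5 + 0.5i + 0.5j + k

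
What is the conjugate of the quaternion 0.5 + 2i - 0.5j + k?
0.5 - 2i + 0.5j - k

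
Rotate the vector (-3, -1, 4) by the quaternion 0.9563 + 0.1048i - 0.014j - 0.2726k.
(-3.407, -0.028, 3.794)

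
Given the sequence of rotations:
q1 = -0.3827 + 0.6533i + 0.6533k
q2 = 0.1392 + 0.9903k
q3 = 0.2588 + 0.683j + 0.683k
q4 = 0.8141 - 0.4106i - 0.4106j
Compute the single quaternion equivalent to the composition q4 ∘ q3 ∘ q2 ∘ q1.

q2 · q1 = -0.7002 + 0.0909i + 0.647j - 0.288k
q3 · q2 · q1 = -0.4264 - 0.6151i - 0.2487j - 0.6149k
q4 · q3 · q2 · q1 = -0.7018 - 0.0732i - 0.2799j - 0.651k
-0.7018 - 0.0732i - 0.2799j - 0.651k


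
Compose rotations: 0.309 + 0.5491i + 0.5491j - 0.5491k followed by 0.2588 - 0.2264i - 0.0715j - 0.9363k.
-0.2706 + 0.6255i - 0.5184j - 0.5165k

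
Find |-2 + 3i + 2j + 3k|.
√26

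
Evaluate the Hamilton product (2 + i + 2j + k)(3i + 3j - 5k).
-4 - 7i + 14j - 13k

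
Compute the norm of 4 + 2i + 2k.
√24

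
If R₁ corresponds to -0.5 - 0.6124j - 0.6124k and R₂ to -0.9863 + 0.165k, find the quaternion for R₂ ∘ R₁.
0.5942 + 0.101i + 0.604j + 0.5215k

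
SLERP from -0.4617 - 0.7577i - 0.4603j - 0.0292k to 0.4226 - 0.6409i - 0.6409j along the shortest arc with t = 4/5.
0.2507 - 0.7181i - 0.6492j - 0.0068k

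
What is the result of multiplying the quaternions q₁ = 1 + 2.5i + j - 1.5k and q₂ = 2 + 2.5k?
5.75 + 7.5i - 4.25j - 0.5k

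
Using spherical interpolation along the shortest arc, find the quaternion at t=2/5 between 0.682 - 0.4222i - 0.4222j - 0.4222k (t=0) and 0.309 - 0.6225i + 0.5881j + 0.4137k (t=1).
0.7168 - 0.6904i + 0.0021j - 0.0977k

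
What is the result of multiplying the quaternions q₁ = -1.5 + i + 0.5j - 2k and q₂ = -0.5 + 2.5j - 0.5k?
-1.5 + 4.25i - 3.5j + 4.25k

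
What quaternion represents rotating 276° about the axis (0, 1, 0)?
-0.7431 + 0.6691j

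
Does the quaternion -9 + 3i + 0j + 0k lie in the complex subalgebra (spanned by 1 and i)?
Yes. The quaternion -9 + 3i has j- and k-coefficients y = z = 0, so it lies in the complex subalgebra spanned by 1 and i.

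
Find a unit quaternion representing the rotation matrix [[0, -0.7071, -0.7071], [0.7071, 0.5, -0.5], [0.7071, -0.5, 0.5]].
0.7071 - 0.5j + 0.5k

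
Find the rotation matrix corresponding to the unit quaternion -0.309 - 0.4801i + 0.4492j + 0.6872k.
[[-0.348, -0.0066, -0.9375], [-0.856, -0.4055, 0.3207], [-0.3822, 0.9141, 0.1354]]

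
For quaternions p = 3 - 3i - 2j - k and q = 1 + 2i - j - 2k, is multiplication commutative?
No: pq = 5 + 6i - 13j ≠ 5 + 3j - 14k = qp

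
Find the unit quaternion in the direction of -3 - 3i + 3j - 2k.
-0.5388 - 0.5388i + 0.5388j - 0.3592k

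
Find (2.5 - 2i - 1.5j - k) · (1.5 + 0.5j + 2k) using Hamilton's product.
6.5 - 5.5i + 3j + 2.5k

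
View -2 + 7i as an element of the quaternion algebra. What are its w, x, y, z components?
-2 + 7i + 0j + 0k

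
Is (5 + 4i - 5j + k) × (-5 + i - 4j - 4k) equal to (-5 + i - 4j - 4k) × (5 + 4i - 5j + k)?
No: pq = -45 + 9i + 22j - 36k ≠ -45 - 39i - 12j - 14k = qp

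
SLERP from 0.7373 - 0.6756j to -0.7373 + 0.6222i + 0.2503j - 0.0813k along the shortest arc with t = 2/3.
0.7901 - 0.4394i - 0.4236j + 0.0574k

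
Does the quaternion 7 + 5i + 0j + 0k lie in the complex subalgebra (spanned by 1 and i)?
Yes. The quaternion 7 + 5i has j- and k-coefficients y = z = 0, so it lies in the complex subalgebra spanned by 1 and i.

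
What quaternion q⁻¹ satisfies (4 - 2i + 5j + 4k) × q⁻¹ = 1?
0.0656 + 0.0328i - 0.082j - 0.0656k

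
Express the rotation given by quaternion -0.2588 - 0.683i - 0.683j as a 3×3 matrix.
[[0.067, 0.933, 0.3535], [0.933, 0.067, -0.3535], [-0.3535, 0.3535, -0.866]]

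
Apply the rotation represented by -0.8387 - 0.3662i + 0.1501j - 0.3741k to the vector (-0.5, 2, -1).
(-1.835, 1.372, 0.054)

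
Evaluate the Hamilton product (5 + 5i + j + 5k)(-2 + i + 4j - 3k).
-4 - 28i + 38j - 6k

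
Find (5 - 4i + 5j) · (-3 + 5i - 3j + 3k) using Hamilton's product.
20 + 52i - 18j + 2k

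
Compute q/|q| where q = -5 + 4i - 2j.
-0.7454 + 0.5963i - 0.2981j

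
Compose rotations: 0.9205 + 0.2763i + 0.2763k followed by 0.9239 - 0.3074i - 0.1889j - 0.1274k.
0.9706 - 0.0799i - 0.1241j + 0.1902k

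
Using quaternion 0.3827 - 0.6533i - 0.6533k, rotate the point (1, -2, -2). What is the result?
(-2.561, -0.086, 1.561)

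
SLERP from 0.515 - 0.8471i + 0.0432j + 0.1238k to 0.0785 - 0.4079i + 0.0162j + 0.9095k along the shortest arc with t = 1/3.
0.4133 - 0.79i + 0.0385j + 0.4512k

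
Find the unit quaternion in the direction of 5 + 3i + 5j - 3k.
0.6063 + 0.3638i + 0.6063j - 0.3638k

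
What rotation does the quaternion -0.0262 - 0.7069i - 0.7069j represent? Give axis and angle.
axis = (-√2/2, -√2/2, 0), θ = 183°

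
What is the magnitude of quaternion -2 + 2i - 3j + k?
√18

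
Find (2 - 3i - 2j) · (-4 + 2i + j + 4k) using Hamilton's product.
8i + 22j + 9k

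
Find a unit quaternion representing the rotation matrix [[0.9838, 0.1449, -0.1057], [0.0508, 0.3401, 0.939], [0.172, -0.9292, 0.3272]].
0.8141 - 0.5737i - 0.0853j - 0.0289k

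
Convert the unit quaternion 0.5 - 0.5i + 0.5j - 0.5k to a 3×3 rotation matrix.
[[0, 0, 1], [-1, 0, 0], [0, -1, 0]]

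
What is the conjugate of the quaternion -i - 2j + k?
i + 2j - k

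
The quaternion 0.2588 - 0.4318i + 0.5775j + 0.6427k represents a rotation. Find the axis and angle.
axis = (-0.447, 0.5979, 0.6654), θ = 5π/6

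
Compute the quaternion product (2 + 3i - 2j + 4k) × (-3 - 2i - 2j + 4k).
-20 - 13i - 18j - 14k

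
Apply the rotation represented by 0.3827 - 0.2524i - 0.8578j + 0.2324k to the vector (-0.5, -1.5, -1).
(0.681, -1.247, 1.217)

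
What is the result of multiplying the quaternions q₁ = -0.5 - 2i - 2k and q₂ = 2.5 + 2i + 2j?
2.75 - 2i - 5j - 9k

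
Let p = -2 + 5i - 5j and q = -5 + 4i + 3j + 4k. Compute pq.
5 - 53i - j + 27k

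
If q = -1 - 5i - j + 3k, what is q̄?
-1 + 5i + j - 3k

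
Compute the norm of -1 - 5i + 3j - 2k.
√39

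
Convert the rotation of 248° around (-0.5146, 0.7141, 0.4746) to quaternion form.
-0.5592 - 0.4266i + 0.592j + 0.3935k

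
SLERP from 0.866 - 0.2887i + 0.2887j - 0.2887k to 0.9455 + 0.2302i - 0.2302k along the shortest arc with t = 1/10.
0.8895 - 0.2385i + 0.263j - 0.2875k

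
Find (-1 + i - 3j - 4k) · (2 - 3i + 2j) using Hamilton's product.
7 + 13i + 4j - 15k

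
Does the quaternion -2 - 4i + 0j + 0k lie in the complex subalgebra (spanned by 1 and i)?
Yes. The quaternion -2 - 4i has j- and k-coefficients y = z = 0, so it lies in the complex subalgebra spanned by 1 and i.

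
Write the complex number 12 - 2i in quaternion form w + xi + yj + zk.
12 - 2i + 0j + 0k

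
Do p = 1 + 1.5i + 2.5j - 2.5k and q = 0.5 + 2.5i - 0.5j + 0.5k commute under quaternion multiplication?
No: pq = -0.75 + 3.25i - 6.25j - 7.75k ≠ -0.75 + 3.25i + 7.75j + 6.25k = qp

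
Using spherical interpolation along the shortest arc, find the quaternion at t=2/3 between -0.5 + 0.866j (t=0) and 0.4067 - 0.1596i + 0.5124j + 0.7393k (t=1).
0.1037 - 0.1273i + 0.7908j + 0.5896k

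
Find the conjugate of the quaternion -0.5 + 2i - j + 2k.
-0.5 - 2i + j - 2k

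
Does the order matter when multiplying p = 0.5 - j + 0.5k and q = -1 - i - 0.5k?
Yes: pq = -0.25 + 0.5j - 1.75k ≠ -0.25 - i + 1.5j + 0.25k = qp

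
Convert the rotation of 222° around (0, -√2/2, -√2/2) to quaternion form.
-0.3584 - 0.6601j - 0.6601k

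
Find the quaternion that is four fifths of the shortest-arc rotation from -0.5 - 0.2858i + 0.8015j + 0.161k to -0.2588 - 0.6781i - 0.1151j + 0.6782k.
-0.3572 - 0.6721i + 0.1049j + 0.64k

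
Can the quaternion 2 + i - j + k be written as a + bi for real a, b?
No. The quaternion 2 + i - j + k has j-coefficient y = -1 and k-coefficient z = 1, not both zero, so it does not lie in the complex subalgebra spanned by 1 and i.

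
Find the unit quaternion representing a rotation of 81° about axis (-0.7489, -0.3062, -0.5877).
0.7604 - 0.4864i - 0.1989j - 0.3817k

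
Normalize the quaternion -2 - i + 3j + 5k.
-0.3203 - 0.1601i + 0.4804j + 0.8006k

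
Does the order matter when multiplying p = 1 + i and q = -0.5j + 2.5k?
Yes: pq = -3j + 2k ≠ 2j + 3k = qp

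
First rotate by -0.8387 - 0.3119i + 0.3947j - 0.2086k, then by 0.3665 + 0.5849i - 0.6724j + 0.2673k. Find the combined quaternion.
0.1962 - 0.5701i + 0.7472j - 0.2795k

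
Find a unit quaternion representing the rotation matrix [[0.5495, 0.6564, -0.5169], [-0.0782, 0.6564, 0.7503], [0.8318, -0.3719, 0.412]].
0.809 - 0.3468i - 0.4168j - 0.227k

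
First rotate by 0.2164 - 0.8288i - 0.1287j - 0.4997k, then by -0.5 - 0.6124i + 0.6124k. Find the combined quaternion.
-0.3097 + 0.3607i - 0.7492j + 0.4612k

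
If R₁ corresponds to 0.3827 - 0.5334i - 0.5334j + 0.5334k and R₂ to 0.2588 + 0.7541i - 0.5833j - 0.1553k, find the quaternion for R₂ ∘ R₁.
0.273 - 0.2434i - 0.6807j - 0.6348k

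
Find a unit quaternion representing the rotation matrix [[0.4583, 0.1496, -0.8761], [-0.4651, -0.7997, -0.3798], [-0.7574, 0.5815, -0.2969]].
0.3007 + 0.7992i - 0.0987j - 0.511k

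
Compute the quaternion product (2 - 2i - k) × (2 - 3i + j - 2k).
-4 - 9i + j - 8k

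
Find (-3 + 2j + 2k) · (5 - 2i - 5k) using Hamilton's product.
-5 - 4i + 6j + 29k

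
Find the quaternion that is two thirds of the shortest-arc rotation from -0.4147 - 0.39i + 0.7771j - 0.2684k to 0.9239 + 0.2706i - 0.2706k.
-0.8702 - 0.3646i + 0.3174j + 0.0956k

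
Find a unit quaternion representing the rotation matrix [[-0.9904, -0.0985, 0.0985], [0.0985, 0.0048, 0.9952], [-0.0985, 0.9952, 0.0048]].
0.0698 + 0.7054j + 0.7054k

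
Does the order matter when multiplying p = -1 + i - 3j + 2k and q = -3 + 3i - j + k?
Yes: pq = -5 - 7i + 15j + k ≠ -5 - 5i + 5j - 15k = qp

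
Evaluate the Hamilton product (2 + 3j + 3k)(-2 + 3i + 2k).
-10 + 12i + 3j - 11k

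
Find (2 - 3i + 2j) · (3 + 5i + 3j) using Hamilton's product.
15 + i + 12j - 19k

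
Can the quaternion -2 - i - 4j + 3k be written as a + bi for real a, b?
No. The quaternion -2 - i - 4j + 3k has j-coefficient y = -4 and k-coefficient z = 3, not both zero, so it does not lie in the complex subalgebra spanned by 1 and i.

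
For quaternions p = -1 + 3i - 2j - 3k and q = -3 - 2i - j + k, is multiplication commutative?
No: pq = 10 - 12i + 10j + k ≠ 10 - 2i + 4j + 15k = qp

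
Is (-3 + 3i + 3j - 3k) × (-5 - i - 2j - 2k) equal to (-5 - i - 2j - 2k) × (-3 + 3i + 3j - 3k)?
No: pq = 18 - 24i + 18k ≠ 18 - 18j + 24k = qp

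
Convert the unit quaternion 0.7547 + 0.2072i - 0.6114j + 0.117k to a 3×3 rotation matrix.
[[0.225, -0.43, -0.8744], [-0.0768, 0.8868, -0.4558], [0.9713, 0.1697, 0.1665]]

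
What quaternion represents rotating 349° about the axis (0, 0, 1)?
-0.9954 + 0.0958k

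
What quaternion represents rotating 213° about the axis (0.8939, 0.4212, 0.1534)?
-0.284 + 0.8571i + 0.4039j + 0.1471k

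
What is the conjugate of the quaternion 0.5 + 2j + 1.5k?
0.5 - 2j - 1.5k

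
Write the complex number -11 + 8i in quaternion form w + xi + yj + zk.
-11 + 8i + 0j + 0k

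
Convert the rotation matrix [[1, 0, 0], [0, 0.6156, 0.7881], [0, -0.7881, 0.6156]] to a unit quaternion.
0.8988 - 0.4384i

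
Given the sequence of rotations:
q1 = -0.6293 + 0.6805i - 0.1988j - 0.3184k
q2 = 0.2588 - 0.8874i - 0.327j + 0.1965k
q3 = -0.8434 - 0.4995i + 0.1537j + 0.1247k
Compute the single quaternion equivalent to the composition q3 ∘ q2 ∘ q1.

q2 · q1 = 0.4386 + 0.8777i + 0.0055j + 0.1929k
q3 · q2 · q1 = 0.0436 - 0.9304i + 0.2686j - 0.2456k
0.0436 - 0.9304i + 0.2686j - 0.2456k


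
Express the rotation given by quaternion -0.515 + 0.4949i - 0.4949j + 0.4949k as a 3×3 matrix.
[[0.0203, 0.0199, 0.9996], [-0.9996, 0.0203, 0.0199], [-0.0199, -0.9996, 0.0203]]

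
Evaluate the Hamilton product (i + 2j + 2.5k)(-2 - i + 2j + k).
-5.5 - 5i - 7.5j - k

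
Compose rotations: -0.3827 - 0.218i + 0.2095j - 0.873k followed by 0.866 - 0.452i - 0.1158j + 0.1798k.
-0.2487 + 0.0476i - 0.208j - 0.9448k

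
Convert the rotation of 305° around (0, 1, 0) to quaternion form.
-0.887 + 0.4617j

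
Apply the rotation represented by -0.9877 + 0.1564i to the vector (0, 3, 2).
(0, 3.471, 0.975)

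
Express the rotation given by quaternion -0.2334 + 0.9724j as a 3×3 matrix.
[[-0.8911, 0, -0.4539], [0, 1, 0], [0.4539, 0, -0.8911]]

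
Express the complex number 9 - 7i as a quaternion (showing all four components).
9 - 7i + 0j + 0k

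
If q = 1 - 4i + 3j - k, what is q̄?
1 + 4i - 3j + k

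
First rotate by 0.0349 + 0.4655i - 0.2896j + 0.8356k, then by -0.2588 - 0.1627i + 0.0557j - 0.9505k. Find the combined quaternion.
0.8771 - 0.3549i - 0.2296j - 0.2282k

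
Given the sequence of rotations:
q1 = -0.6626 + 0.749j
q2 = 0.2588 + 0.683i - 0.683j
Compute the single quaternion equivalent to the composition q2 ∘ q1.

q2 · q1 = 0.3401 - 0.4526i + 0.6464j + 0.5116k
0.3401 - 0.4526i + 0.6464j + 0.5116k


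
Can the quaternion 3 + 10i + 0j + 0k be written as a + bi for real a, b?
Yes. The quaternion 3 + 10i has j- and k-coefficients y = z = 0, so it lies in the complex subalgebra spanned by 1 and i.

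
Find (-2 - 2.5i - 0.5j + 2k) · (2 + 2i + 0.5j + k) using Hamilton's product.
-0.75 - 10.5i + 4.5j + 1.75k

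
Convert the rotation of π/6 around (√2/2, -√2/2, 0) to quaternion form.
0.9659 + 0.183i - 0.183j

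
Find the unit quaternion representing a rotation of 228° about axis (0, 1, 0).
-0.4067 + 0.9135j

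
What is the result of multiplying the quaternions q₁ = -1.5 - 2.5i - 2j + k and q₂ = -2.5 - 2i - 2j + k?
-6.25 + 9.25i + 8.5j - 3k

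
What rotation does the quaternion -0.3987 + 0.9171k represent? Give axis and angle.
axis = (0, 0, 1), θ = 227°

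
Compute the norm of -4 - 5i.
√41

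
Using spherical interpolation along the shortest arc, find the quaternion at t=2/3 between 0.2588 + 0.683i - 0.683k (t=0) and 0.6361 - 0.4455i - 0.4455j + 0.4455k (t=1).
-0.3744 + 0.6113i + 0.3354j - 0.6113k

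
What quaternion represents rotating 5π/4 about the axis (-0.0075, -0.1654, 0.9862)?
-0.3827 - 0.0069i - 0.1528j + 0.9111k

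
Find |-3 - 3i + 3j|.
√27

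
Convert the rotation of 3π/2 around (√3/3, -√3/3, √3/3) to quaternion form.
-0.7071 + 0.4082i - 0.4082j + 0.4082k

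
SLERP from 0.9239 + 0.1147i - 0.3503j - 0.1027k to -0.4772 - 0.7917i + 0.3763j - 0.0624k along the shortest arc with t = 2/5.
0.8128 + 0.4264i - 0.395j - 0.0391k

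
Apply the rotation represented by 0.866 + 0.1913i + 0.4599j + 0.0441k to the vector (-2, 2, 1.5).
(0.273, 0.905, 3.059)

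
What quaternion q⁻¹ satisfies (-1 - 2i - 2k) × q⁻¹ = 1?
-0.1111 + 0.2222i + 0.2222k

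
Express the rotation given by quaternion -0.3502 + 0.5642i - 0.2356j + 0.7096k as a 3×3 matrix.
[[-0.1181, 0.2312, 0.9657], [-0.7629, -0.6437, 0.0608], [0.6357, -0.7295, 0.2523]]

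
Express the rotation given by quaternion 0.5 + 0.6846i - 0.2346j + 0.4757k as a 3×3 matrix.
[[0.4373, -0.7969, 0.4167], [0.1545, -0.3899, -0.9078], [0.8859, 0.4614, -0.0474]]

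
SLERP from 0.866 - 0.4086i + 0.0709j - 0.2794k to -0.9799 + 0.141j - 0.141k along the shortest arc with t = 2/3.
0.9868 - 0.145i - 0.0726j - 0.0014k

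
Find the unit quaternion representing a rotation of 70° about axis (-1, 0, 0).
0.8192 - 0.5736i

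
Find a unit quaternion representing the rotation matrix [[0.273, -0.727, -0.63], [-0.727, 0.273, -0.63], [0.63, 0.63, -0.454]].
0.5225 + 0.6029i - 0.6029j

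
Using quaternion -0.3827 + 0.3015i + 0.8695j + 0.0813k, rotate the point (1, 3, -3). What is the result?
(3.084, 1.761, 2.528)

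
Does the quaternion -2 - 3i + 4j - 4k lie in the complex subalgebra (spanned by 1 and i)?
No. The quaternion -2 - 3i + 4j - 4k has j-coefficient y = 4 and k-coefficient z = -4, not both zero, so it does not lie in the complex subalgebra spanned by 1 and i.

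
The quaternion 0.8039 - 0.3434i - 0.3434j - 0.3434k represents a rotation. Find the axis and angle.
axis = (-√3/3, -√3/3, -√3/3), θ = 73°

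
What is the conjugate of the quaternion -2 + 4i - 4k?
-2 - 4i + 4k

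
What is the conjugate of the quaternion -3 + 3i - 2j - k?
-3 - 3i + 2j + k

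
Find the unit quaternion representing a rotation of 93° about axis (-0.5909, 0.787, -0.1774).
0.6884 - 0.4286i + 0.5709j - 0.1287k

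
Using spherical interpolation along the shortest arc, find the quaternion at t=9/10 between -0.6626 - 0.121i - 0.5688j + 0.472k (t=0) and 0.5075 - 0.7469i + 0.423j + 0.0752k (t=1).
-0.5579 + 0.6859i - 0.467j - 0.0124k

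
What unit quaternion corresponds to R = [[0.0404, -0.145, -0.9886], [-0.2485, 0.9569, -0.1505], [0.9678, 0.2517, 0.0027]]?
0.7071 + 0.1422i - 0.6917j - 0.0366k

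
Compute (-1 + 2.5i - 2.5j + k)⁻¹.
-0.069 - 0.1724i + 0.1724j - 0.069k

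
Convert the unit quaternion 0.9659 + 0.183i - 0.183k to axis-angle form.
axis = (√2/2, 0, -√2/2), θ = π/6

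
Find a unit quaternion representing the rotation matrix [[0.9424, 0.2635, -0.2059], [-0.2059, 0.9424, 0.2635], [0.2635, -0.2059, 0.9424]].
0.9782 - 0.12i - 0.12j - 0.12k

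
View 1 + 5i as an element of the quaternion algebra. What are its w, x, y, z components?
1 + 5i + 0j + 0k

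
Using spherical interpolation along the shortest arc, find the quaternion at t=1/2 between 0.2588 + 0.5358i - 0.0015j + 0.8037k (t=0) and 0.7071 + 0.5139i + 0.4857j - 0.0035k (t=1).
0.5663 + 0.6154i + 0.2839j + 0.4691k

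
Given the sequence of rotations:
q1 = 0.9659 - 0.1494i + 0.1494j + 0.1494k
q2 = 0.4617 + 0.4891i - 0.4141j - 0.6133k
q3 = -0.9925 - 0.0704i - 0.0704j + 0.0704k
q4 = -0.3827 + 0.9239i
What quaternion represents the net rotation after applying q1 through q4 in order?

q2 · q1 = 0.6725 + 0.4332i - 0.3124j - 0.5122k
q3 · q2 · q1 = -0.6229 - 0.4192i + 0.2572j + 0.6082k
q4 · q3 · q2 · q1 = 0.6257 - 0.4151i - 0.6603j + 0.0049k
0.6257 - 0.4151i - 0.6603j + 0.0049k


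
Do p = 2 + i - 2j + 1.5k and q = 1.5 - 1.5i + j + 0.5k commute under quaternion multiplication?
No: pq = 5.75 - 4i - 3.75j + 1.25k ≠ 5.75 + i + 1.75j + 5.25k = qp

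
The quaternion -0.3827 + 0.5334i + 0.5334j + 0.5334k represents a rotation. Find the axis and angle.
axis = (√3/3, √3/3, √3/3), θ = 5π/4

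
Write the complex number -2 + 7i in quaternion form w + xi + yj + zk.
-2 + 7i + 0j + 0k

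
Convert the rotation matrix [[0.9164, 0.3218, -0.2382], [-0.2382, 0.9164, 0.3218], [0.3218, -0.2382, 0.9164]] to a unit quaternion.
0.9681 - 0.1446i - 0.1446j - 0.1446k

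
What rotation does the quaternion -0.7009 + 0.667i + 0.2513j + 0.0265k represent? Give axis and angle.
axis = (0.9351, 0.3523, 0.0372), θ = 269°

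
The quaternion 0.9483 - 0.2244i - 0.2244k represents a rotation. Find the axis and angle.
axis = (-√2/2, 0, -√2/2), θ = 37°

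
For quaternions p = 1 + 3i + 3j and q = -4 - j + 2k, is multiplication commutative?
No: pq = -1 - 6i - 19j - k ≠ -1 - 18i - 7j + 5k = qp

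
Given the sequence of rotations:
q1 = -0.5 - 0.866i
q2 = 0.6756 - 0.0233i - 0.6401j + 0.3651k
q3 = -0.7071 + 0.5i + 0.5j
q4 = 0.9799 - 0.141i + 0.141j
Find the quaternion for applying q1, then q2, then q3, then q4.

q2 · q1 = -0.358 - 0.5734i + 0.0039j - 0.7369k
q3 · q2 · q1 = 0.5379 - 0.142i + 0.1867j + 0.8097k
q4 · q3 · q2 · q1 = 0.4807 - 0.1008i + 0.373j + 0.7871k
0.4807 - 0.1008i + 0.373j + 0.7871k


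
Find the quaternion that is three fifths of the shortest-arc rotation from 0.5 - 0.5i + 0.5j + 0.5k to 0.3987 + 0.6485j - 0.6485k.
0.5639 - 0.2658i + 0.7506j - 0.2189k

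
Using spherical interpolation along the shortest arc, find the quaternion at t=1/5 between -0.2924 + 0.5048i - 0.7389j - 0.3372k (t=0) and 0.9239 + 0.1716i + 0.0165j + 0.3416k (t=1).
-0.5009 + 0.4032i - 0.6601j - 0.3885k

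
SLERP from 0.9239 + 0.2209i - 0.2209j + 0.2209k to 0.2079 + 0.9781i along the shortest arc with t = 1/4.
0.8334 + 0.4877i - 0.1838j + 0.1838k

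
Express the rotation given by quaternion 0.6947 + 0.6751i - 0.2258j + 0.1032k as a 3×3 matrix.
[[0.8767, -0.4483, -0.1744], [-0.1615, 0.0672, -0.9846], [0.4531, 0.8914, -0.0135]]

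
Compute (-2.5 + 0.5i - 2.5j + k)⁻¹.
-0.1818 - 0.0364i + 0.1818j - 0.0727k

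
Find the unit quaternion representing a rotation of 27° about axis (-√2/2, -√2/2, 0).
0.9724 - 0.1651i - 0.1651j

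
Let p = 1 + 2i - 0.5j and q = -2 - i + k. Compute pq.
-5.5i - j + 0.5k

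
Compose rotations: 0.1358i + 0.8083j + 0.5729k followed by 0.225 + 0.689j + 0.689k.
-0.9516 - 0.1316i + 0.2754j + 0.0353k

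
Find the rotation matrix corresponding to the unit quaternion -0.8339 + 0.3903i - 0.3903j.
[[0.6953, -0.3047, 0.6509], [-0.3047, 0.6953, 0.6509], [-0.6509, -0.6509, 0.3907]]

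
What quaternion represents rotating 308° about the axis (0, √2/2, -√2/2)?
-0.8988 + 0.31j - 0.31k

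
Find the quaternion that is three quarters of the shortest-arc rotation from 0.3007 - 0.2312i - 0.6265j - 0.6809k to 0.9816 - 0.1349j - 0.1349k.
0.897 - 0.0699i - 0.3002j - 0.3167k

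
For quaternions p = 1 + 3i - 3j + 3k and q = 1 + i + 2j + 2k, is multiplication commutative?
No: pq = -2 - 8i - 4j + 14k ≠ -2 + 16i + 2j - 4k = qp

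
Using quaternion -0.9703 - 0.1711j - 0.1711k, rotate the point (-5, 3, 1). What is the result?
(-5.079, 1.223, 2.777)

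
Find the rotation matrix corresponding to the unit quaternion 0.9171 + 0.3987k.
[[0.6821, -0.7313, 0], [0.7313, 0.6821, 0], [0, 0, 1]]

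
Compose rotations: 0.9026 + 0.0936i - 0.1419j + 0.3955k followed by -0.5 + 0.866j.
-0.3284 + 0.2957i + 0.8526j - 0.2788k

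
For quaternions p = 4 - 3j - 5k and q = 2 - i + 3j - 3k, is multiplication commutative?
No: pq = 2 + 20i + 11j - 25k ≠ 2 - 28i + j - 19k = qp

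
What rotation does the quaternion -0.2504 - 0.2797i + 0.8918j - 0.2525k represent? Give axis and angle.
axis = (-0.2889, 0.9211, -0.2608), θ = 209°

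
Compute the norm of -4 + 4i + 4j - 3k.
√57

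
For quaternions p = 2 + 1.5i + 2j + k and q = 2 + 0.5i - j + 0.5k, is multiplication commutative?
No: pq = 4.75 + 6i + 1.75j + 0.5k ≠ 4.75 + 2i + 2.25j + 5.5k = qp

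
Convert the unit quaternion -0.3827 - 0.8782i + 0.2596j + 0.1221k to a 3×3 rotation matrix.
[[0.8354, -0.3625, -0.4132], [-0.5494, -0.5723, -0.6088], [-0.0158, 0.7356, -0.6773]]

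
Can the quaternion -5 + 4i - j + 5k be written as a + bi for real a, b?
No. The quaternion -5 + 4i - j + 5k has j-coefficient y = -1 and k-coefficient z = 5, not both zero, so it does not lie in the complex subalgebra spanned by 1 and i.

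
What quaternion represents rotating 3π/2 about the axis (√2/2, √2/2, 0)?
-0.7071 + 0.5i + 0.5j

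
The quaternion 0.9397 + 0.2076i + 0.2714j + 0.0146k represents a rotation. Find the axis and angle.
axis = (0.607, 0.7936, 0.0427), θ = 40°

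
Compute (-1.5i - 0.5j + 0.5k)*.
1.5i + 0.5j - 0.5k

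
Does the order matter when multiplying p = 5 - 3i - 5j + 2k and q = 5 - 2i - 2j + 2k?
Yes: pq = 5 - 31i - 33j + 16k ≠ 5 - 19i - 37j + 24k = qp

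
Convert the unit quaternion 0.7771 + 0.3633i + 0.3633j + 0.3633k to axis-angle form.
axis = (√3/3, √3/3, √3/3), θ = 78°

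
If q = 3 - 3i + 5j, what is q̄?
3 + 3i - 5j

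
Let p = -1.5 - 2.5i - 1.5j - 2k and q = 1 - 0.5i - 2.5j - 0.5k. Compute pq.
-7.5 - 6i + 2j + 4.25k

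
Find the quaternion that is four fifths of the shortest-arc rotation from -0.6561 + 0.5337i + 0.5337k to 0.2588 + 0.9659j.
-0.4204 + 0.1497i - 0.8823j + 0.1497k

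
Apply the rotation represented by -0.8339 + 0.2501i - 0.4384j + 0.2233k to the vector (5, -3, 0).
(2.12, -5.284, -1.259)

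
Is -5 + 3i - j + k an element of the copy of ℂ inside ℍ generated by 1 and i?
No. The quaternion -5 + 3i - j + k has j-coefficient y = -1 and k-coefficient z = 1, not both zero, so it does not lie in the complex subalgebra spanned by 1 and i.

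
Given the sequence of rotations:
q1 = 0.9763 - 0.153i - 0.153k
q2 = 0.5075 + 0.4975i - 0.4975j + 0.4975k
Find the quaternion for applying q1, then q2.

q2 · q1 = 0.6477 + 0.4842i - 0.4857j + 0.3319k
0.6477 + 0.4842i - 0.4857j + 0.3319k


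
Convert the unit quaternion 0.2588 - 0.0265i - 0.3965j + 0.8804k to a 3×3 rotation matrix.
[[-0.8646, -0.4347, -0.2519], [0.4767, -0.5516, -0.6844], [0.1586, -0.7119, 0.6842]]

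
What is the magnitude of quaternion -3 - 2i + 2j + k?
√18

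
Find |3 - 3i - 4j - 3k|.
√43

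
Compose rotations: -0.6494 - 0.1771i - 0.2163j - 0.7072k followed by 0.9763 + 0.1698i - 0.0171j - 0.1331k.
-0.7018 - 0.2999i - 0.0564j - 0.6438k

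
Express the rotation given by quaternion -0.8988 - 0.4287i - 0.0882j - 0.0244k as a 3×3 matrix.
[[0.9833, 0.0318, 0.1795], [0.1195, 0.6312, -0.7663], [-0.1376, 0.7749, 0.6169]]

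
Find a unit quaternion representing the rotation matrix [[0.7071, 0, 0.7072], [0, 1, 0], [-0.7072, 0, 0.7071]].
0.9239 + 0.3827j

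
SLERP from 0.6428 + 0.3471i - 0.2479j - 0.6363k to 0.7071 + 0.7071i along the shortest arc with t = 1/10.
0.6694 + 0.3976i - 0.2278j - 0.5847k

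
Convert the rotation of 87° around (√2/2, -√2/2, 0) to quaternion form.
0.7254 + 0.4867i - 0.4867j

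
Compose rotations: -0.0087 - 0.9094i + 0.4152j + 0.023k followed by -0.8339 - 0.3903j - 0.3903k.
0.1783 + 0.9114i + 0.0121j - 0.3707k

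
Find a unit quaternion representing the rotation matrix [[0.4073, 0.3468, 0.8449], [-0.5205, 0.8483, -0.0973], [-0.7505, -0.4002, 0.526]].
0.8339 - 0.0908i + 0.4783j - 0.26k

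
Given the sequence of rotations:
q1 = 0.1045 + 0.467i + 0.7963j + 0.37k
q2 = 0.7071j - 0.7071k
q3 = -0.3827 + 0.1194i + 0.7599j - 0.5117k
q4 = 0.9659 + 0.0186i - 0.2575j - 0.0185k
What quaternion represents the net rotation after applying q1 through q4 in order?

q2 · q1 = -0.3014 + 0.8247i - 0.2563j - 0.4041k
q3 · q2 · q1 = 0.0049 - 0.7898i - 0.5047j - 0.3484k
q4 · q3 · q2 · q1 = -0.117 - 0.6824i - 0.4677j - 0.5494k
-0.117 - 0.6824i - 0.4677j - 0.5494k


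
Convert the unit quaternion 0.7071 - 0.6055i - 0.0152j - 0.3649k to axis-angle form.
axis = (-0.8563, -0.0215, -0.516), θ = π/2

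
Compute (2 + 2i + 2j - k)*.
2 - 2i - 2j + k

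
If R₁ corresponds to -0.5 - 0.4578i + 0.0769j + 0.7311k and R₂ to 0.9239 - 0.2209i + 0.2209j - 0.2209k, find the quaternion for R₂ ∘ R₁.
-0.4186 - 0.134i + 0.2232j + 0.8701k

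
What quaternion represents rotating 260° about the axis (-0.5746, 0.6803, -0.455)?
-0.6428 - 0.4402i + 0.5211j - 0.3486k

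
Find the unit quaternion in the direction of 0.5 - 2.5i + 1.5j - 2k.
0.14 - 0.7001i + 0.4201j - 0.5601k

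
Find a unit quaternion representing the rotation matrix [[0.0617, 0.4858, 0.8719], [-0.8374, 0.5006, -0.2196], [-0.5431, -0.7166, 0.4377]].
0.7071 - 0.1757i + 0.5003j - 0.4678k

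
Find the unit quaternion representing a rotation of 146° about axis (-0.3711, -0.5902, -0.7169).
0.2924 - 0.3549i - 0.5644j - 0.6856k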